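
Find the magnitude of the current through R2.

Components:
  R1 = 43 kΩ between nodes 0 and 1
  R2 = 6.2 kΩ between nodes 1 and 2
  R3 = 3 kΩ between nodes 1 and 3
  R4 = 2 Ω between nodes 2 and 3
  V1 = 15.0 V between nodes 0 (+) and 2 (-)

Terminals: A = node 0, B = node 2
Nodal analysis, taking node 2 as the 0 V reference.
Source V1 fixes V_0 = 15 V.
KCL at each unknown node (sum of currents leaving = 0; resistances in Ω):
  Node 1: (V_1 - 15)/43000 + (V_1 - 0)/6200 + (V_1 - V_3)/3000 = 0
  Node 3: (V_3 - V_1)/3000 + (V_3 - 0)/2 = 0
Collecting terms (coefficients in siemens):
  0.0005179·V_1 - 0.0003333·V_3 = 0.0003488
  0.5003·V_3 - 0.0003333·V_1 = 0
Determinant D = (0.0005179)(0.5003) - (-0.0003333)(-0.0003333) = 0.000259
V_1 = [(0.0003488)(0.5003) - (-0.0003333)(0)]/D = 0.6739 V
V_3 = [(0.0005179)(0) - (0.0003488)(-0.0003333)]/D = 0.000449 V
I_R2 = (V_1 - V_2)/R2 = (0.6739 - 0)/6200 = 0.0001087 A
|I_R2| = 0.0001087 A

Final answer: |I_R2| = 0.0001087 A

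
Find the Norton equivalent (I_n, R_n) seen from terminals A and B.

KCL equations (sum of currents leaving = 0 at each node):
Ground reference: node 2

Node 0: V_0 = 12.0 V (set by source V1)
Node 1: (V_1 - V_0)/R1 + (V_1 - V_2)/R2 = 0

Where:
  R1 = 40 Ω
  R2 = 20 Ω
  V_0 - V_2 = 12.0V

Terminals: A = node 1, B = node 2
Find the Thévenin equivalent first; then I_n = V_th/R_th and R_n = R_th.
Step 1 — V_th is the open-circuit voltage V_A - V_B (nothing connected across the terminals).
Nodal analysis, taking node 2 as the 0 V reference.
Source V1 fixes V_0 = 12 V.
KCL at each unknown node (sum of currents leaving = 0; resistances in Ω):
  Node 1: (V_1 - 12)/40 + (V_1 - 0)/20 = 0
Collecting terms: 0.075 × V_1 = 0.3  =>  V_1 = 4 V
V_th = V_1 - V_2 = 4 - 0 = 4 V
Step 2 — R_th: zero the source — replace V1 by a short circuit (node 2 merges into node 0) — and find the resistance seen between A (node 1) and B (node 0).
Reduce the network between node 1 (A) and node 0 (B) by series/parallel combination:
  Rp1 = R1 ‖ R2 (parallel, both between nodes 0 and 1) = 1/(1/40 + 1/20) = 13.33 Ω
R_th = 13.33 Ω
I_n = V_th/R_th = 4/13.33 = 0.3 A, and R_n = R_th = 13.33 Ω

Final answer: I_n = 0.3 A, R_n = 13.33 Ω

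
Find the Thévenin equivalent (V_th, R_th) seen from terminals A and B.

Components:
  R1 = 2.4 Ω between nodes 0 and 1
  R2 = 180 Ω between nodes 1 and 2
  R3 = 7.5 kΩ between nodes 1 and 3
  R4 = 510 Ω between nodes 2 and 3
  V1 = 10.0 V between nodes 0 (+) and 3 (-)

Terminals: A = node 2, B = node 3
Step 1 — V_th is the open-circuit voltage V_A - V_B (nothing connected across the terminals).
Nodal analysis, taking node 3 as the 0 V reference.
Source V1 fixes V_0 = 10 V.
KCL at each unknown node (sum of currents leaving = 0; resistances in Ω):
  Node 1: (V_1 - 10)/2.4 + (V_1 - V_2)/180 + (V_1 - 0)/7500 = 0
  Node 2: (V_2 - V_1)/180 + (V_2 - 0)/510 = 0
Collecting terms (coefficients in siemens):
  0.4224·V_1 - 0.005556·V_2 = 4.167
  0.007516·V_2 - 0.005556·V_1 = 0
Determinant D = (0.4224)(0.007516) - (-0.005556)(-0.005556) = 0.003144
V_1 = [(4.167)(0.007516) - (-0.005556)(0)]/D = 9.962 V
V_2 = [(0.4224)(0) - (4.167)(-0.005556)]/D = 7.363 V
V_th = V_2 - V_3 = 7.363 - 0 = 7.363 V
Step 2 — R_th: zero the source — replace V1 by a short circuit (node 3 merges into node 0) — and find the resistance seen between A (node 2) and B (node 0).
Reduce the network between node 2 (A) and node 0 (B) by series/parallel combination:
  Rp1 = R1 ‖ R3 (parallel, both between nodes 0 and 1) = 1/(1/2.4 + 1/7500) = 2.399 Ω
  Rs1 = R2 + Rp1 (series, joined only at node 1) = 180 + 2.399 = 182.4 Ω
  Rp2 = R4 ‖ Rs1 (parallel, both between nodes 0 and 2) = 1/(1/510 + 1/182.4) = 134.3 Ω
R_th = 134.3 Ω

Final answer: V_th = 7.363 V, R_th = 134.3 Ω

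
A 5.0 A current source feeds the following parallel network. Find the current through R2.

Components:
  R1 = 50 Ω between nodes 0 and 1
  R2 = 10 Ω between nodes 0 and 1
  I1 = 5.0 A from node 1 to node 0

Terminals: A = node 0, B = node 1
All resistors sit directly between nodes 0 and 1, so they are in parallel and share one voltage V; the full source current 5 A splits among them.
1/R_par = 1/50 + 1/10 = 0.12 S  =>  R_par = 8.333 Ω
V = I × R_par = 5 × 8.333 = 41.67 V
I_R2 = V/R2 = 41.67/10 = 4.167 A

Final answer: 4.167 A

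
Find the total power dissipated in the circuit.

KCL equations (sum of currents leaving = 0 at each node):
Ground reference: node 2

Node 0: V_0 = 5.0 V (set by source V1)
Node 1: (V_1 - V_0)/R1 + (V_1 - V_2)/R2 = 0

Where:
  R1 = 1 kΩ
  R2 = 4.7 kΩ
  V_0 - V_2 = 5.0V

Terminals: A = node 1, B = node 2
Nodal analysis, taking node 2 as the 0 V reference.
Source V1 fixes V_0 = 5 V.
KCL at each unknown node (sum of currents leaving = 0; resistances in Ω):
  Node 1: (V_1 - 5)/1000 + (V_1 - 0)/4700 = 0
Collecting terms: 0.001213 × V_1 = 0.005  =>  V_1 = 4.123 V
Power in each resistor, P = (ΔV)²/R:
  P_R1 = (5 - 4.123)²/1000 = 0.0007695 W
  P_R2 = (4.123 - 0)²/4700 = 0.003616 W
P_total = P_R1 + P_R2 = 0.004386 W

Final answer: 0.004386 W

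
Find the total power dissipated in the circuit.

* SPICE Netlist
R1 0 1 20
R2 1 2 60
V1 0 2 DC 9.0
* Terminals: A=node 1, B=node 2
Nodal analysis, taking node 2 as the 0 V reference.
Source V1 fixes V_0 = 9 V.
KCL at each unknown node (sum of currents leaving = 0; resistances in Ω):
  Node 1: (V_1 - 9)/20 + (V_1 - 0)/60 = 0
Collecting terms: 0.06667 × V_1 = 0.45  =>  V_1 = 6.75 V
Power in each resistor, P = (ΔV)²/R:
  P_R1 = (9 - 6.75)²/20 = 0.2531 W
  P_R2 = (6.75 - 0)²/60 = 0.7594 W
P_total = P_R1 + P_R2 = 1.012 W

Final answer: 1.012 W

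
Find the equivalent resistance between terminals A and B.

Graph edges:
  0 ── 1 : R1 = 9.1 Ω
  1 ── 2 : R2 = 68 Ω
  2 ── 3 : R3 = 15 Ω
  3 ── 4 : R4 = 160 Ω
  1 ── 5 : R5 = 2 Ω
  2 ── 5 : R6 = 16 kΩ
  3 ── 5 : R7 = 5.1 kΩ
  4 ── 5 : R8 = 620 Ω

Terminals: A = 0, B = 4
The network is not a plain series/parallel combination. Inject a 1 A test current into terminal A (node 0) and return it from terminal B (node 4); then R_eq = V_A / (1 A).
Nodal analysis, taking node 4 as the 0 V reference.
Current source I_test pushes 1 A into node 0 and draws it out of node 4.
KCL at each unknown node (sum of currents leaving = 0; resistances in Ω):
  Node 0: (V_0 - V_1)/9.1 - 1 = 0
  Node 1: (V_1 - V_0)/9.1 + (V_1 - V_2)/68 + (V_1 - V_5)/2 = 0
  Node 2: (V_2 - V_1)/68 + (V_2 - V_3)/15 + (V_2 - V_5)/16000 = 0
  Node 3: (V_3 - V_2)/15 + (V_3 - 0)/160 + (V_3 - V_5)/5100 = 0
  Node 5: (V_5 - V_1)/2 + (V_5 - V_2)/16000 + (V_5 - V_3)/5100 + (V_5 - 0)/620 = 0
Collecting terms (coefficients in siemens):
  0.1099·V_0 - 0.1099·V_1 = 1
  0.6246·V_1 - 0.1099·V_0 - 0.01471·V_2 - 0.5·V_5 = 0
  0.08144·V_2 - 0.01471·V_1 - 0.06667·V_3 - 0.0000625·V_5 = 0
  0.07311·V_3 - 0.06667·V_2 - 0.0001961·V_5 = 0
  0.5019·V_5 - 0.5·V_1 - 0.0000625·V_2 - 0.0001961·V_3 = 0
Solving these 5 simultaneous equations (Gaussian elimination) gives:
  V_0 = 183 V, V_1 = 173.9 V, V_2 = 125.9 V, V_3 = 115.3 V
  V_5 = 173.3 V
R_eq = V_0 / 1 A = 183 Ω

Final answer: 183 Ω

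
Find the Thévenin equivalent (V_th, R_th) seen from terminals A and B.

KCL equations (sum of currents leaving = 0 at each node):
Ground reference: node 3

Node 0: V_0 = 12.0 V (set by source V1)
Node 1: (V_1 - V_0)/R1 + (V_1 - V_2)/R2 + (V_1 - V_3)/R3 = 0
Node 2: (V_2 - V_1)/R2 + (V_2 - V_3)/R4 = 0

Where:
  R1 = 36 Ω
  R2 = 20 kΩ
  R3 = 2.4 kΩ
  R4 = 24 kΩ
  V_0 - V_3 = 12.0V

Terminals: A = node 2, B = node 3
Step 1 — V_th is the open-circuit voltage V_A - V_B (nothing connected across the terminals).
Nodal analysis, taking node 3 as the 0 V reference.
Source V1 fixes V_0 = 12 V.
KCL at each unknown node (sum of currents leaving = 0; resistances in Ω):
  Node 1: (V_1 - 12)/36 + (V_1 - V_2)/20000 + (V_1 - 0)/2400 = 0
  Node 2: (V_2 - V_1)/20000 + (V_2 - 0)/24000 = 0
Collecting terms (coefficients in siemens):
  0.02824·V_1 - 0.00005·V_2 = 0.3333
  0.00009167·V_2 - 0.00005·V_1 = 0
Determinant D = (0.02824)(0.00009167) - (-0.00005)(-0.00005) = 0.000002587
V_1 = [(0.3333)(0.00009167) - (-0.00005)(0)]/D = 11.81 V
V_2 = [(0.02824)(0) - (0.3333)(-0.00005)]/D = 6.444 V
V_th = V_2 - V_3 = 6.444 - 0 = 6.444 V
Step 2 — R_th: zero the source — replace V1 by a short circuit (node 3 merges into node 0) — and find the resistance seen between A (node 2) and B (node 0).
Reduce the network between node 2 (A) and node 0 (B) by series/parallel combination:
  Rp1 = R1 ‖ R3 (parallel, both between nodes 0 and 1) = 1/(1/36 + 1/2400) = 35.47 Ω
  Rs1 = R2 + Rp1 (series, joined only at node 1) = 20000 + 35.47 = 20040 Ω
  Rp2 = R4 ‖ Rs1 (parallel, both between nodes 0 and 2) = 1/(1/24000 + 1/20040) = 10920 Ω
R_th = 10.92 kΩ

Final answer: V_th = 6.444 V, R_th = 10.92 kΩ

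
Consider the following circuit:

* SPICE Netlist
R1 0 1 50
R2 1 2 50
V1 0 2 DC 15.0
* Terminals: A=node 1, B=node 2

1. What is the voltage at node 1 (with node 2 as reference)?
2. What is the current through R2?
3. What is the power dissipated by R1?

Nodal analysis, taking node 2 as the 0 V reference.
Source V1 fixes V_0 = 15 V.
KCL at each unknown node (sum of currents leaving = 0; resistances in Ω):
  Node 1: (V_1 - 15)/50 + (V_1 - 0)/50 = 0
Collecting terms: 0.04 × V_1 = 0.3  =>  V_1 = 7.5 V
Part 1:
  Read off the nodal solution: V_1 = 7.5 V
Part 2:
  I_R2 = (V_1 - V_2)/R2 = (7.5 - 0)/50 = 0.15 A
  Magnitude: I_R2 = 0.15 A
Part 3:
  I_R1 = (V_0 - V_1)/R1 = (15 - 7.5)/50 = 0.15 A
  P_R1 = I_R1² × R1 = (0.15)² × 50 = 1.125 W

Final answers:
1. V_1 = 7.5 V
2. I_R2 = 0.15 A
3. P_R1 = 1.125 W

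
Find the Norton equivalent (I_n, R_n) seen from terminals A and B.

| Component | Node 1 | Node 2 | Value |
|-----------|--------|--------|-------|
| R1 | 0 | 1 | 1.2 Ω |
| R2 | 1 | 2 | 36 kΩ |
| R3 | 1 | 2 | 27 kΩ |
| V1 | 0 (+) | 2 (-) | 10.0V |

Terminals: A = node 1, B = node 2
Find the Thévenin equivalent first; then I_n = V_th/R_th and R_n = R_th.
Step 1 — V_th is the open-circuit voltage V_A - V_B (nothing connected across the terminals).
Nodal analysis, taking node 2 as the 0 V reference.
Source V1 fixes V_0 = 10 V.
KCL at each unknown node (sum of currents leaving = 0; resistances in Ω):
  Node 1: (V_1 - 10)/1.2 + (V_1 - 0)/36000 + (V_1 - 0)/27000 = 0
Collecting terms: 0.8334 × V_1 = 8.333  =>  V_1 = 9.999 V
V_th = V_1 - V_2 = 9.999 - 0 = 9.999 V
Step 2 — R_th: zero the source — replace V1 by a short circuit (node 2 merges into node 0) — and find the resistance seen between A (node 1) and B (node 0).
Reduce the network between node 1 (A) and node 0 (B) by series/parallel combination:
  Rp1 = R1 ‖ R2 ‖ R3 (parallel, all between nodes 0 and 1) = 1/(1/1.2 + 1/36000 + 1/27000) = 1.2 Ω
R_th = 1.2 Ω
I_n = V_th/R_th = 9.999/1.2 = 8.333 A, and R_n = R_th = 1.2 Ω

Final answer: I_n = 8.333 A, R_n = 1.2 Ω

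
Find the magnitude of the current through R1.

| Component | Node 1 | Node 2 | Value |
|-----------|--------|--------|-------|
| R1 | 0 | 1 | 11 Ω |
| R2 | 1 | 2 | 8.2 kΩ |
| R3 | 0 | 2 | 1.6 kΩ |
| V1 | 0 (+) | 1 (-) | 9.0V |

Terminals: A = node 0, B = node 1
Nodal analysis, taking node 1 as the 0 V reference.
Source V1 fixes V_0 = 9 V.
KCL at each unknown node (sum of currents leaving = 0; resistances in Ω):
  Node 2: (V_2 - 0)/8200 + (V_2 - 9)/1600 = 0
Collecting terms: 0.000747 × V_2 = 0.005625  =>  V_2 = 7.531 V
I_R1 = (V_0 - V_1)/R1 = (9 - 0)/11 = 0.8182 A
|I_R1| = 0.8182 A

Final answer: |I_R1| = 0.8182 A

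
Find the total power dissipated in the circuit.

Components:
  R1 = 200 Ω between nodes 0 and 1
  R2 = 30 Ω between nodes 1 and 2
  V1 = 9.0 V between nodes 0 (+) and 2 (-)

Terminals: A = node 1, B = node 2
Nodal analysis, taking node 2 as the 0 V reference.
Source V1 fixes V_0 = 9 V.
KCL at each unknown node (sum of currents leaving = 0; resistances in Ω):
  Node 1: (V_1 - 9)/200 + (V_1 - 0)/30 = 0
Collecting terms: 0.03833 × V_1 = 0.045  =>  V_1 = 1.174 V
Power in each resistor, P = (ΔV)²/R:
  P_R1 = (9 - 1.174)²/200 = 0.3062 W
  P_R2 = (1.174 - 0)²/30 = 0.04594 W
P_total = P_R1 + P_R2 = 0.3522 W

Final answer: 0.3522 W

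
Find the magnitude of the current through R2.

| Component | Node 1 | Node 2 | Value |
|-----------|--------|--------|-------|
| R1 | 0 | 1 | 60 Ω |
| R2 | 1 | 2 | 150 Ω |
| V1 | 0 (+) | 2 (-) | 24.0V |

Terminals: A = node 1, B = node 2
Nodal analysis, taking node 2 as the 0 V reference.
Source V1 fixes V_0 = 24 V.
KCL at each unknown node (sum of currents leaving = 0; resistances in Ω):
  Node 1: (V_1 - 24)/60 + (V_1 - 0)/150 = 0
Collecting terms: 0.02333 × V_1 = 0.4  =>  V_1 = 17.14 V
I_R2 = (V_1 - V_2)/R2 = (17.14 - 0)/150 = 0.1143 A
|I_R2| = 0.1143 A

Final answer: |I_R2| = 0.1143 A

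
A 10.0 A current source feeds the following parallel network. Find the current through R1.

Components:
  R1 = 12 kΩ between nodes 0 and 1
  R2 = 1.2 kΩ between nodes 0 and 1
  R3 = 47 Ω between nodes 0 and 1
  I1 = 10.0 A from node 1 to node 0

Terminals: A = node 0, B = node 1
All resistors sit directly between nodes 0 and 1, so they are in parallel and share one voltage V; the full source current 10 A splits among them.
1/R_par = 1/12000 + 1/1200 + 1/47 = 0.02219 S  =>  R_par = 45.06 Ω
V = I × R_par = 10 × 45.06 = 450.6 V
I_R1 = V/R1 = 450.6/12000 = 0.03755 A

Final answer: 0.03755 A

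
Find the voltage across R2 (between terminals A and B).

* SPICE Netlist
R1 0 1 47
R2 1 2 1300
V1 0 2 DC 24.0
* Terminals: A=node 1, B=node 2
R1 and R2 are in series across V1 (node 0 → node 1 → node 2), and the output A–B is taken across R2, so this is a voltage divider.
Series current: I = V1/(R1 + R2) = 24/(47 + 1300) = 24/1347 = 0.01782 A
V_R2 = I × R2 = V1 × R2/(R1 + R2) = 24 × 1300/1347 = 23.16 V

Final answer: 23.16 V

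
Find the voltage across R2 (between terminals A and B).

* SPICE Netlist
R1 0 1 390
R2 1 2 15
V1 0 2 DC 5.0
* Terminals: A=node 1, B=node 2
R1 and R2 are in series across V1 (node 0 → node 1 → node 2), and the output A–B is taken across R2, so this is a voltage divider.
Series current: I = V1/(R1 + R2) = 5/(390 + 15) = 5/405 = 0.01235 A
V_R2 = I × R2 = V1 × R2/(R1 + R2) = 5 × 15/405 = 0.1852 V

Final answer: 0.1852 V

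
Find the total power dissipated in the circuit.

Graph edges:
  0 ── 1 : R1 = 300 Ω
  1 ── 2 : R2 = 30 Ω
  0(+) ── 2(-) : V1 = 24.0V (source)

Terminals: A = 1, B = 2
Nodal analysis, taking node 2 as the 0 V reference.
Source V1 fixes V_0 = 24 V.
KCL at each unknown node (sum of currents leaving = 0; resistances in Ω):
  Node 1: (V_1 - 24)/300 + (V_1 - 0)/30 = 0
Collecting terms: 0.03667 × V_1 = 0.08  =>  V_1 = 2.182 V
Power in each resistor, P = (ΔV)²/R:
  P_R1 = (24 - 2.182)²/300 = 1.587 W
  P_R2 = (2.182 - 0)²/30 = 0.1587 W
P_total = P_R1 + P_R2 = 1.745 W

Final answer: 1.745 W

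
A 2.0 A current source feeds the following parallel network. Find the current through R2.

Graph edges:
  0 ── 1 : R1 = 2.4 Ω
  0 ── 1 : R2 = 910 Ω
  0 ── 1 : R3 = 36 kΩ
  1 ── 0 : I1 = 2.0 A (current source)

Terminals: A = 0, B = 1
All resistors sit directly between nodes 0 and 1, so they are in parallel and share one voltage V; the full source current 2 A splits among them.
1/R_par = 1/2.4 + 1/910 + 1/36000 = 0.4178 S  =>  R_par = 2.394 Ω
V = I × R_par = 2 × 2.394 = 4.787 V
I_R2 = V/R2 = 4.787/910 = 0.005261 A

Final answer: 0.005261 A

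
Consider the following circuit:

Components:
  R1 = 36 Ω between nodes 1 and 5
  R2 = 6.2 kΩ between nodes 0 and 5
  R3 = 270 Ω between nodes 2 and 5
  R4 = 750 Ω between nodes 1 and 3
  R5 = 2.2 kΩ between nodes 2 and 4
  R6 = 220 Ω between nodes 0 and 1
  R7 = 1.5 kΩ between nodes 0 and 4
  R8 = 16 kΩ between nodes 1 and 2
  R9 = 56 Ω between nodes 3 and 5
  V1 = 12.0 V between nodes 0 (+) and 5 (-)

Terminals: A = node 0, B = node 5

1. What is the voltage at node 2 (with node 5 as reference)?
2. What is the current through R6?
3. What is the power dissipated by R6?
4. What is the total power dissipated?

Nodal analysis, taking node 5 as the 0 V reference.
Source V1 fixes V_0 = 12 V.
KCL at each unknown node (sum of currents leaving = 0; resistances in Ω):
  Node 1: (V_1 - 0)/36 + (V_1 - V_3)/750 + (V_1 - 12)/220 + (V_1 - V_2)/16000 = 0
  Node 2: (V_2 - 0)/270 + (V_2 - V_4)/2200 + (V_2 - V_1)/16000 = 0
  Node 3: (V_3 - V_1)/750 + (V_3 - 0)/56 = 0
  Node 4: (V_4 - V_2)/2200 + (V_4 - 12)/1500 = 0
Collecting terms (coefficients in siemens):
  0.03372·V_1 - 0.0000625·V_2 - 0.001333·V_3 = 0.05455
  0.004221·V_2 - 0.0000625·V_1 - 0.0004545·V_4 = 0
  0.01919·V_3 - 0.001333·V_1 = 0
  0.001121·V_4 - 0.0004545·V_2 = 0.008
Solving these 4 simultaneous equations (Gaussian elimination) gives:
  V_1 = 1.624 V, V_2 = 0.8286 V, V_3 = 0.1128 V, V_4 = 7.471 V
Part 1:
  Read off the nodal solution: V_2 = 0.8286 V
Part 2:
  I_R6 = (V_0 - V_1)/R6 = (12 - 1.624)/220 = 0.04717 A
  Magnitude: I_R6 = 0.04717 A
Part 3:
  I_R6 = (V_0 - V_1)/R6 = (12 - 1.624)/220 = 0.04717 A
  P_R6 = I_R6² × R6 = (0.04717)² × 220 = 0.4894 W
Part 4:
  Power in each resistor, P = (ΔV)²/R:
    P_R1 = (1.624 - 0)²/36 = 0.07323 W
    P_R2 = (12 - 0)²/6200 = 0.02323 W
    P_R3 = (0.8286 - 0)²/270 = 0.002543 W
    P_R4 = (1.624 - 0.1128)²/750 = 0.003043 W
    P_R5 = (0.8286 - 7.471)²/2200 = 0.02006 W
    P_R6 = (12 - 1.624)²/220 = 0.4894 W
    P_R7 = (12 - 7.471)²/1500 = 0.01367 W
    P_R8 = (1.624 - 0.8286)²/16000 = 0.0000395 W
    P_R9 = (0.1128 - 0)²/56 = 0.0002272 W
  P_total = P_R1 + P_R2 + P_R3 + P_R4 + P_R5 + P_R6 + P_R7 + P_R8 + P_R9 = 0.6254 W

Final answers:
1. V_2 = 0.8286 V
2. I_R6 = 0.04717 A
3. P_R6 = 0.4894 W
4. P_total = 0.6254 W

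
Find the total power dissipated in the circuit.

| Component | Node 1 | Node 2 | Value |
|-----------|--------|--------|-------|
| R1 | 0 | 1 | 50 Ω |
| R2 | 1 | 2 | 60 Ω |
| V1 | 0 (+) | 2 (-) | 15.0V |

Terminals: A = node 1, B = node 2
Nodal analysis, taking node 2 as the 0 V reference.
Source V1 fixes V_0 = 15 V.
KCL at each unknown node (sum of currents leaving = 0; resistances in Ω):
  Node 1: (V_1 - 15)/50 + (V_1 - 0)/60 = 0
Collecting terms: 0.03667 × V_1 = 0.3  =>  V_1 = 8.182 V
Power in each resistor, P = (ΔV)²/R:
  P_R1 = (15 - 8.182)²/50 = 0.9298 W
  P_R2 = (8.182 - 0)²/60 = 1.116 W
P_total = P_R1 + P_R2 = 2.045 W

Final answer: 2.045 W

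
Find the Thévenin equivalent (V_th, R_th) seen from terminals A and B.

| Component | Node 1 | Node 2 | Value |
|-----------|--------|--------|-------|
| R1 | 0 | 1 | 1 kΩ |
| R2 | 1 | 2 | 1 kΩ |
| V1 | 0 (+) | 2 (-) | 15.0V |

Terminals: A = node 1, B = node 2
Step 1 — V_th is the open-circuit voltage V_A - V_B (nothing connected across the terminals).
Nodal analysis, taking node 2 as the 0 V reference.
Source V1 fixes V_0 = 15 V.
KCL at each unknown node (sum of currents leaving = 0; resistances in Ω):
  Node 1: (V_1 - 15)/1000 + (V_1 - 0)/1000 = 0
Collecting terms: 0.002 × V_1 = 0.015  =>  V_1 = 7.5 V
V_th = V_1 - V_2 = 7.5 - 0 = 7.5 V
Step 2 — R_th: zero the source — replace V1 by a short circuit (node 2 merges into node 0) — and find the resistance seen between A (node 1) and B (node 0).
Reduce the network between node 1 (A) and node 0 (B) by series/parallel combination:
  Rp1 = R1 ‖ R2 (parallel, both between nodes 0 and 1) = 1/(1/1000 + 1/1000) = 500 Ω
R_th = 500 Ω

Final answer: V_th = 7.5 V, R_th = 500 Ω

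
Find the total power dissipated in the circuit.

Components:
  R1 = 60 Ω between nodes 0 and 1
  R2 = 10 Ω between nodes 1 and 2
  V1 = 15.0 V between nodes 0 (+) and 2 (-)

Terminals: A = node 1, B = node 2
Nodal analysis, taking node 2 as the 0 V reference.
Source V1 fixes V_0 = 15 V.
KCL at each unknown node (sum of currents leaving = 0; resistances in Ω):
  Node 1: (V_1 - 15)/60 + (V_1 - 0)/10 = 0
Collecting terms: 0.1167 × V_1 = 0.25  =>  V_1 = 2.143 V
Power in each resistor, P = (ΔV)²/R:
  P_R1 = (15 - 2.143)²/60 = 2.755 W
  P_R2 = (2.143 - 0)²/10 = 0.4592 W
P_total = P_R1 + P_R2 = 3.214 W

Final answer: 3.214 W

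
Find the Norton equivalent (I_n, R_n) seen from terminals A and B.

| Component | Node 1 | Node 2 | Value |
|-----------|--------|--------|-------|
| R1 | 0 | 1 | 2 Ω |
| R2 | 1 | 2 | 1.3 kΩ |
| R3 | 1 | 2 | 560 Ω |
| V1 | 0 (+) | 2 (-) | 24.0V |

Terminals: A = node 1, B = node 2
Find the Thévenin equivalent first; then I_n = V_th/R_th and R_n = R_th.
Step 1 — V_th is the open-circuit voltage V_A - V_B (nothing connected across the terminals).
Nodal analysis, taking node 2 as the 0 V reference.
Source V1 fixes V_0 = 24 V.
KCL at each unknown node (sum of currents leaving = 0; resistances in Ω):
  Node 1: (V_1 - 24)/2 + (V_1 - 0)/1300 + (V_1 - 0)/560 = 0
Collecting terms: 0.5026 × V_1 = 12  =>  V_1 = 23.88 V
V_th = V_1 - V_2 = 23.88 - 0 = 23.88 V
Step 2 — R_th: zero the source — replace V1 by a short circuit (node 2 merges into node 0) — and find the resistance seen between A (node 1) and B (node 0).
Reduce the network between node 1 (A) and node 0 (B) by series/parallel combination:
  Rp1 = R1 ‖ R2 ‖ R3 (parallel, all between nodes 0 and 1) = 1/(1/2 + 1/1300 + 1/560) = 1.99 Ω
R_th = 1.99 Ω
I_n = V_th/R_th = 23.88/1.99 = 12 A, and R_n = R_th = 1.99 Ω

Final answer: I_n = 12 A, R_n = 1.99 Ω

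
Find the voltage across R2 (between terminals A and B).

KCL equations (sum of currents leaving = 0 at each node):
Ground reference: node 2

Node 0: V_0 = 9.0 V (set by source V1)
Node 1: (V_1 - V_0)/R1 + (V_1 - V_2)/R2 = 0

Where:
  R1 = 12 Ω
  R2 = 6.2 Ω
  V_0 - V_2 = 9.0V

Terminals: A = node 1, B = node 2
R1 and R2 are in series across V1 (node 0 → node 1 → node 2), and the output A–B is taken across R2, so this is a voltage divider.
Series current: I = V1/(R1 + R2) = 9/(12 + 6.2) = 9/18.2 = 0.4945 A
V_R2 = I × R2 = V1 × R2/(R1 + R2) = 9 × 6.2/18.2 = 3.066 V

Final answer: 3.066 V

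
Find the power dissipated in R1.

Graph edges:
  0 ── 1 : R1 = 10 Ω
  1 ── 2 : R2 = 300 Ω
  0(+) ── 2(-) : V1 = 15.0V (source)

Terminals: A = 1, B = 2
Nodal analysis, taking node 2 as the 0 V reference.
Source V1 fixes V_0 = 15 V.
KCL at each unknown node (sum of currents leaving = 0; resistances in Ω):
  Node 1: (V_1 - 15)/10 + (V_1 - 0)/300 = 0
Collecting terms: 0.1033 × V_1 = 1.5  =>  V_1 = 14.52 V
I_R1 = (V_0 - V_1)/R1 = (15 - 14.52)/10 = 0.04839 A
P_R1 = I_R1² × R1 = (0.04839)² × 10 = 0.02341 W

Final answer: 0.02341 W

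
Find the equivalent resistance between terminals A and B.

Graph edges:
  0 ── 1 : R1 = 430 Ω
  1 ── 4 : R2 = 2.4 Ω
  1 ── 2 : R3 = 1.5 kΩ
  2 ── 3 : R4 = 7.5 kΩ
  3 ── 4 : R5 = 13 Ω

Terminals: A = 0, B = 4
Reduce the network between node 0 (A) and node 4 (B) by series/parallel combination:
  Rs1 = R3 + R4 (series, joined only at node 2) = 1500 + 7500 = 9000 Ω
  Rs2 = R5 + Rs1 (series, joined only at node 3) = 13 + 9000 = 9013 Ω
  Rp1 = R2 ‖ Rs2 (parallel, both between nodes 1 and 4) = 1/(1/2.4 + 1/9013) = 2.399 Ω
  Rs3 = R1 + Rp1 (series, joined only at node 1) = 430 + 2.399 = 432.4 Ω
R_eq = 432.4 Ω

Final answer: 432.4 Ω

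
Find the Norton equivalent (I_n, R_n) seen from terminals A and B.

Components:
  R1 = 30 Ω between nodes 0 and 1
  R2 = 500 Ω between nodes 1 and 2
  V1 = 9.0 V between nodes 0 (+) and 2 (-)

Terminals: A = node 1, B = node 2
Find the Thévenin equivalent first; then I_n = V_th/R_th and R_n = R_th.
Step 1 — V_th is the open-circuit voltage V_A - V_B (nothing connected across the terminals).
Nodal analysis, taking node 2 as the 0 V reference.
Source V1 fixes V_0 = 9 V.
KCL at each unknown node (sum of currents leaving = 0; resistances in Ω):
  Node 1: (V_1 - 9)/30 + (V_1 - 0)/500 = 0
Collecting terms: 0.03533 × V_1 = 0.3  =>  V_1 = 8.491 V
V_th = V_1 - V_2 = 8.491 - 0 = 8.491 V
Step 2 — R_th: zero the source — replace V1 by a short circuit (node 2 merges into node 0) — and find the resistance seen between A (node 1) and B (node 0).
Reduce the network between node 1 (A) and node 0 (B) by series/parallel combination:
  Rp1 = R1 ‖ R2 (parallel, both between nodes 0 and 1) = 1/(1/30 + 1/500) = 28.3 Ω
R_th = 28.3 Ω
I_n = V_th/R_th = 8.491/28.3 = 0.3 A, and R_n = R_th = 28.3 Ω

Final answer: I_n = 0.3 A, R_n = 28.3 Ω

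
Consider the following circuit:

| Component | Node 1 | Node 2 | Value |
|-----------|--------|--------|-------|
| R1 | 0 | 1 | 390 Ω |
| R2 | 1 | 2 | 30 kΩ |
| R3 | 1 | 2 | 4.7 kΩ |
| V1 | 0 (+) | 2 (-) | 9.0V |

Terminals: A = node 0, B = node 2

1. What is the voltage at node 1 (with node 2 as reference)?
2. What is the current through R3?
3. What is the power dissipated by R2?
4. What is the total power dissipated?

Nodal analysis, taking node 2 as the 0 V reference.
Source V1 fixes V_0 = 9 V.
KCL at each unknown node (sum of currents leaving = 0; resistances in Ω):
  Node 1: (V_1 - 9)/390 + (V_1 - 0)/30000 + (V_1 - 0)/4700 = 0
Collecting terms: 0.00281 × V_1 = 0.02308  =>  V_1 = 8.212 V
Part 1:
  Read off the nodal solution: V_1 = 8.212 V
Part 2:
  I_R3 = (V_1 - V_2)/R3 = (8.212 - 0)/4700 = 0.001747 A
  Magnitude: I_R3 = 0.001747 A
Part 3:
  I_R2 = (V_1 - V_2)/R2 = (8.212 - 0)/30000 = 0.0002737 A
  P_R2 = I_R2² × R2 = (0.0002737)² × 30000 = 0.002248 W
Part 4:
  Power in each resistor, P = (ΔV)²/R:
    P_R1 = (9 - 8.212)²/390 = 0.001593 W
    P_R2 = (8.212 - 0)²/30000 = 0.002248 W
    P_R3 = (8.212 - 0)²/4700 = 0.01435 W
  P_total = P_R1 + P_R2 + P_R3 = 0.01819 W

Final answers:
1. V_1 = 8.212 V
2. I_R3 = 0.001747 A
3. P_R2 = 0.002248 W
4. P_total = 0.01819 W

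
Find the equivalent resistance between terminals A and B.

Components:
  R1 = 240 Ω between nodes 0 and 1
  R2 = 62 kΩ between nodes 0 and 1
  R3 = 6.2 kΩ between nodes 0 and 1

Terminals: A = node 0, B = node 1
Reduce the network between node 0 (A) and node 1 (B) by series/parallel combination:
  Rp1 = R1 ‖ R2 ‖ R3 (parallel, all between nodes 0 and 1) = 1/(1/240 + 1/62000 + 1/6200) = 230.2 Ω
R_eq = 230.2 Ω

Final answer: 230.2 Ω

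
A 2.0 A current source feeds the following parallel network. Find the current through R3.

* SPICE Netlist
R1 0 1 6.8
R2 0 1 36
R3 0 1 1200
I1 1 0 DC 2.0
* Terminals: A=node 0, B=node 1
All resistors sit directly between nodes 0 and 1, so they are in parallel and share one voltage V; the full source current 2 A splits among them.
1/R_par = 1/6.8 + 1/36 + 1/1200 = 0.1757 S  =>  R_par = 5.692 Ω
V = I × R_par = 2 × 5.692 = 11.38 V
I_R3 = V/R3 = 11.38/1200 = 0.009487 A

Final answer: 0.009487 A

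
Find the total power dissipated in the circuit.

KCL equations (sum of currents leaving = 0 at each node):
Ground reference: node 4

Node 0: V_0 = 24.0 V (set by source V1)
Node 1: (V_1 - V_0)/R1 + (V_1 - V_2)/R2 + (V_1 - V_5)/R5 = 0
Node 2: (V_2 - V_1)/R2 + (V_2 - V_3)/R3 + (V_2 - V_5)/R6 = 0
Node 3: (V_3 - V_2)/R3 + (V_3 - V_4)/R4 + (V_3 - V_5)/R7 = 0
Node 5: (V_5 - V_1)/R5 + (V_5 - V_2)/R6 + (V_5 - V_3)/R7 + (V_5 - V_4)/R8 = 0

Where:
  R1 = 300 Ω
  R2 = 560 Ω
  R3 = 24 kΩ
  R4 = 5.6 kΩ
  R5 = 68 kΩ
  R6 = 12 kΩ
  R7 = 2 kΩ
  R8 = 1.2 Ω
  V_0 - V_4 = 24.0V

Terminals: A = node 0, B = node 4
Nodal analysis, taking node 4 as the 0 V reference.
Source V1 fixes V_0 = 24 V.
KCL at each unknown node (sum of currents leaving = 0; resistances in Ω):
  Node 1: (V_1 - 24)/300 + (V_1 - V_2)/560 + (V_1 - V_5)/68000 = 0
  Node 2: (V_2 - V_1)/560 + (V_2 - V_3)/24000 + (V_2 - V_5)/12000 = 0
  Node 3: (V_3 - V_2)/24000 + (V_3 - 0)/5600 + (V_3 - V_5)/2000 = 0
  Node 5: (V_5 - V_1)/68000 + (V_5 - V_2)/12000 + (V_5 - V_3)/2000 + (V_5 - 0)/1.2 = 0
Collecting terms (coefficients in siemens):
  0.005134·V_1 - 0.001786·V_2 - 0.00001471·V_5 = 0.08
  0.001911·V_2 - 0.001786·V_1 - 0.00004167·V_3 - 0.00008333·V_5 = 0
  0.0007202·V_3 - 0.00004167·V_2 - 0.0005·V_5 = 0
  0.8339·V_5 - 0.00001471·V_1 - 0.00008333·V_2 - 0.0005·V_3 = 0
Solving these 4 simultaneous equations (Gaussian elimination) gives:
  V_1 = 23.1 V, V_2 = 21.62 V, V_3 = 1.253 V, V_5 = 0.003319 V
Power in each resistor, P = (ΔV)²/R:
  P_R1 = (24 - 23.1)²/300 = 0.002681 W
  P_R2 = (23.1 - 21.62)²/560 = 0.003932 W
  P_R3 = (21.62 - 1.253)²/24000 = 0.01728 W
  P_R4 = (1.253 - 0)²/5600 = 0.0002804 W
  P_R5 = (23.1 - 0.003319)²/68000 = 0.007847 W
  P_R6 = (21.62 - 0.003319)²/12000 = 0.03894 W
  P_R7 = (1.253 - 0.003319)²/2000 = 0.0007809 W
  P_R8 = (0 - 0.003319)²/1.2 = 0.00000918 W
P_total = P_R1 + P_R2 + P_R3 + P_R4 + P_R5 + P_R6 + P_R7 + P_R8 = 0.07175 W

Final answer: 0.07175 W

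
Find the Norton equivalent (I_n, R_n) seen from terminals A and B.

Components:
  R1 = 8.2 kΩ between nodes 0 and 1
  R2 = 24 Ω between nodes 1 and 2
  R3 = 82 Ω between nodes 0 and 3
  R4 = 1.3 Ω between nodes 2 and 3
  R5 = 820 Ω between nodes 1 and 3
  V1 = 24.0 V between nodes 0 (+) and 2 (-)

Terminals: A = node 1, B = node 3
Find the Thévenin equivalent first; then I_n = V_th/R_th and R_n = R_th.
Step 1 — V_th is the open-circuit voltage V_A - V_B (nothing connected across the terminals).
Nodal analysis, taking node 2 as the 0 V reference.
Source V1 fixes V_0 = 24 V.
KCL at each unknown node (sum of currents leaving = 0; resistances in Ω):
  Node 1: (V_1 - 24)/8200 + (V_1 - 0)/24 + (V_1 - V_3)/820 = 0
  Node 3: (V_3 - 24)/82 + (V_3 - 0)/1.3 + (V_3 - V_1)/820 = 0
Collecting terms (coefficients in siemens):
  0.04301·V_1 - 0.00122·V_3 = 0.002927
  0.7826·V_3 - 0.00122·V_1 = 0.2927
Determinant D = (0.04301)(0.7826) - (-0.00122)(-0.00122) = 0.03366
V_1 = [(0.002927)(0.7826) - (-0.00122)(0.2927)]/D = 0.07866 V
V_3 = [(0.04301)(0.2927) - (0.002927)(-0.00122)]/D = 0.3741 V
V_th = V_1 - V_3 = 0.07866 - 0.3741 = -0.2954 V
Step 2 — R_th: zero the source — replace V1 by a short circuit (node 2 merges into node 0) — and find the resistance seen between A (node 1) and B (node 3).
Reduce the network between node 1 (A) and node 3 (B) by series/parallel combination:
  Rp1 = R1 ‖ R2 (parallel, both between nodes 0 and 1) = 1/(1/8200 + 1/24) = 23.93 Ω
  Rp2 = R3 ‖ R4 (parallel, both between nodes 0 and 3) = 1/(1/82 + 1/1.3) = 1.28 Ω
  Rs1 = Rp1 + Rp2 (series, joined only at node 0) = 23.93 + 1.28 = 25.21 Ω
  Rp3 = R5 ‖ Rs1 (parallel, both between nodes 1 and 3) = 1/(1/820 + 1/25.21) = 24.46 Ω
R_th = 24.46 Ω
I_n = V_th/R_th = -0.2954/24.46 = -0.01208 A, and R_n = R_th = 24.46 Ω

Final answer: I_n = -0.01208 A, R_n = 24.46 Ω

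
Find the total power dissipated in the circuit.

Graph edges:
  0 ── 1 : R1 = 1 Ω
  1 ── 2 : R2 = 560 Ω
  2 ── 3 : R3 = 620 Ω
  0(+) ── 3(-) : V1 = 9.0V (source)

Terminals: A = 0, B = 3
Nodal analysis, taking node 3 as the 0 V reference.
Source V1 fixes V_0 = 9 V.
KCL at each unknown node (sum of currents leaving = 0; resistances in Ω):
  Node 1: (V_1 - 9)/1 + (V_1 - V_2)/560 = 0
  Node 2: (V_2 - V_1)/560 + (V_2 - 0)/620 = 0
Collecting terms (coefficients in siemens):
  1.002·V_1 - 0.001786·V_2 = 9
  0.003399·V_2 - 0.001786·V_1 = 0
Determinant D = (1.002)(0.003399) - (-0.001786)(-0.001786) = 0.003401
V_1 = [(9)(0.003399) - (-0.001786)(0)]/D = 8.992 V
V_2 = [(1.002)(0) - (9)(-0.001786)]/D = 4.725 V
Power in each resistor, P = (ΔV)²/R:
  P_R1 = (9 - 8.992)²/1 = 0.00005807 W
  P_R2 = (8.992 - 4.725)²/560 = 0.03252 W
  P_R3 = (4.725 - 0)²/620 = 0.03601 W
P_total = P_R1 + P_R2 + P_R3 = 0.06859 W

Final answer: 0.06859 W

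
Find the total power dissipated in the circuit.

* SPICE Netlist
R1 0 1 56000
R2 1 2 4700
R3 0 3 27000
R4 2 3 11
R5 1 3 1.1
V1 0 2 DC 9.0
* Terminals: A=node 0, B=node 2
Nodal analysis, taking node 2 as the 0 V reference.
Source V1 fixes V_0 = 9 V.
KCL at each unknown node (sum of currents leaving = 0; resistances in Ω):
  Node 1: (V_1 - 9)/56000 + (V_1 - 0)/4700 + (V_1 - V_3)/1.1 = 0
  Node 3: (V_3 - 9)/27000 + (V_3 - 0)/11 + (V_3 - V_1)/1.1 = 0
Collecting terms (coefficients in siemens):
  0.9093·V_1 - 0.9091·V_3 = 0.0001607
  1·V_3 - 0.9091·V_1 = 0.0003333
Determinant D = (0.9093)(1) - (-0.9091)(-0.9091) = 0.08291
V_1 = [(0.0001607)(1) - (-0.9091)(0.0003333)]/D = 0.005593 V
V_3 = [(0.9093)(0.0003333) - (0.0001607)(-0.9091)]/D = 0.005418 V
Power in each resistor, P = (ΔV)²/R:
  P_R1 = (9 - 0.005593)²/56000 = 0.001445 W
  P_R2 = (0.005593 - 0)²/4700 = 0.000000006657 W
  P_R3 = (9 - 0.005418)²/27000 = 0.002996 W
  P_R4 = (0 - 0.005418)²/11 = 0.000002669 W
  P_R5 = (0.005593 - 0.005418)²/1.1 = 0.00000002796 W
P_total = P_R1 + P_R2 + P_R3 + P_R4 + P_R5 = 0.004444 W

Final answer: 0.004444 W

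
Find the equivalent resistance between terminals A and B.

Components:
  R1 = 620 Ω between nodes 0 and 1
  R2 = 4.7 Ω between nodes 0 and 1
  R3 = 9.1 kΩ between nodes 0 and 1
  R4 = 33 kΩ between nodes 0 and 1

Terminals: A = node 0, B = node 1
Reduce the network between node 0 (A) and node 1 (B) by series/parallel combination:
  Rp1 = R1 ‖ R2 ‖ R3 ‖ R4 (parallel, all between nodes 0 and 1) = 1/(1/620 + 1/4.7 + 1/9100 + 1/33000) = 4.662 Ω
R_eq = 4.662 Ω

Final answer: 4.662 Ω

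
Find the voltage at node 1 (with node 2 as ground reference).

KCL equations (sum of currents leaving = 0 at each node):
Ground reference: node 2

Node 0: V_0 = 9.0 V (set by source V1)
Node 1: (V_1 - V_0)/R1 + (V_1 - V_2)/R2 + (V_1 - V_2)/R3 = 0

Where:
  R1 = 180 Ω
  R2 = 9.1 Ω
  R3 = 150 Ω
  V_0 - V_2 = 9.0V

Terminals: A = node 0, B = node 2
Nodal analysis, taking node 2 as the 0 V reference.
Source V1 fixes V_0 = 9 V.
KCL at each unknown node (sum of currents leaving = 0; resistances in Ω):
  Node 1: (V_1 - 9)/180 + (V_1 - 0)/9.1 + (V_1 - 0)/150 = 0
Collecting terms: 0.1221 × V_1 = 0.05  =>  V_1 = 0.4095 V
The requested potential is V_1 = 0.4095 V.

Final answer: V_1 = 0.4095 V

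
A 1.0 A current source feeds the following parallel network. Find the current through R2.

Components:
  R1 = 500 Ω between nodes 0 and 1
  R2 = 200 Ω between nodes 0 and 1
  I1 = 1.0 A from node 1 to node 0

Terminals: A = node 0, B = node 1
All resistors sit directly between nodes 0 and 1, so they are in parallel and share one voltage V; the full source current 1 A splits among them.
1/R_par = 1/500 + 1/200 = 0.007 S  =>  R_par = 142.9 Ω
V = I × R_par = 1 × 142.9 = 142.9 V
I_R2 = V/R2 = 142.9/200 = 0.7143 A

Final answer: 0.7143 A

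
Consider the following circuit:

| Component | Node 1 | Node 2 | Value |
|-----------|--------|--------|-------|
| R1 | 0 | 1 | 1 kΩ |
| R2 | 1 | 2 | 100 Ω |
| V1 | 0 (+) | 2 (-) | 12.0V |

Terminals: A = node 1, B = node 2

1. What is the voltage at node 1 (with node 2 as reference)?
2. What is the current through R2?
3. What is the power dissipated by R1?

Nodal analysis, taking node 2 as the 0 V reference.
Source V1 fixes V_0 = 12 V.
KCL at each unknown node (sum of currents leaving = 0; resistances in Ω):
  Node 1: (V_1 - 12)/1000 + (V_1 - 0)/100 = 0
Collecting terms: 0.011 × V_1 = 0.012  =>  V_1 = 1.091 V
Part 1:
  Read off the nodal solution: V_1 = 1.091 V
Part 2:
  I_R2 = (V_1 - V_2)/R2 = (1.091 - 0)/100 = 0.01091 A
  Magnitude: I_R2 = 0.01091 A
Part 3:
  I_R1 = (V_0 - V_1)/R1 = (12 - 1.091)/1000 = 0.01091 A
  P_R1 = I_R1² × R1 = (0.01091)² × 1000 = 0.119 W

Final answers:
1. V_1 = 1.091 V
2. I_R2 = 0.01091 A
3. P_R1 = 0.119 W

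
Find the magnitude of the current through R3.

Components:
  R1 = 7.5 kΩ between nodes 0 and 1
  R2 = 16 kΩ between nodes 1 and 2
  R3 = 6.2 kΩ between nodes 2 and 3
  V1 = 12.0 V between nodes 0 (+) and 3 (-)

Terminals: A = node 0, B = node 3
Nodal analysis, taking node 3 as the 0 V reference.
Source V1 fixes V_0 = 12 V.
KCL at each unknown node (sum of currents leaving = 0; resistances in Ω):
  Node 1: (V_1 - 12)/7500 + (V_1 - V_2)/16000 = 0
  Node 2: (V_2 - V_1)/16000 + (V_2 - 0)/6200 = 0
Collecting terms (coefficients in siemens):
  0.0001958·V_1 - 0.0000625·V_2 = 0.0016
  0.0002238·V_2 - 0.0000625·V_1 = 0
Determinant D = (0.0001958)(0.0002238) - (-0.0000625)(-0.0000625) = 0.00000003992
V_1 = [(0.0016)(0.0002238) - (-0.0000625)(0)]/D = 8.97 V
V_2 = [(0.0001958)(0) - (0.0016)(-0.0000625)]/D = 2.505 V
I_R3 = (V_2 - V_3)/R3 = (2.505 - 0)/6200 = 0.000404 A
|I_R3| = 0.000404 A

Final answer: |I_R3| = 0.000404 A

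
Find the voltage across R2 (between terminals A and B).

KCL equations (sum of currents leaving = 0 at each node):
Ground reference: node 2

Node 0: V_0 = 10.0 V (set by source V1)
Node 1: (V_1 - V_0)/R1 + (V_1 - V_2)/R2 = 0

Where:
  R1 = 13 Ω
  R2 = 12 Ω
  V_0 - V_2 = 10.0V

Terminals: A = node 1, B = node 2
R1 and R2 are in series across V1 (node 0 → node 1 → node 2), and the output A–B is taken across R2, so this is a voltage divider.
Series current: I = V1/(R1 + R2) = 10/(13 + 12) = 10/25 = 0.4 A
V_R2 = I × R2 = V1 × R2/(R1 + R2) = 10 × 12/25 = 4.8 V

Final answer: 4.8 V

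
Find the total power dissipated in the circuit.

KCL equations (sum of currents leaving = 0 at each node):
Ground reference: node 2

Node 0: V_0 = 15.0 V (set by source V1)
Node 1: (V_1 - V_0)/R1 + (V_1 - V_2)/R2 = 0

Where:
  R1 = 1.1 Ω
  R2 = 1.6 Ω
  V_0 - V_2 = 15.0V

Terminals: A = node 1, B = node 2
Nodal analysis, taking node 2 as the 0 V reference.
Source V1 fixes V_0 = 15 V.
KCL at each unknown node (sum of currents leaving = 0; resistances in Ω):
  Node 1: (V_1 - 15)/1.1 + (V_1 - 0)/1.6 = 0
Collecting terms: 1.534 × V_1 = 13.64  =>  V_1 = 8.889 V
Power in each resistor, P = (ΔV)²/R:
  P_R1 = (15 - 8.889)²/1.1 = 33.95 W
  P_R2 = (8.889 - 0)²/1.6 = 49.38 W
P_total = P_R1 + P_R2 = 83.33 W

Final answer: 83.33 W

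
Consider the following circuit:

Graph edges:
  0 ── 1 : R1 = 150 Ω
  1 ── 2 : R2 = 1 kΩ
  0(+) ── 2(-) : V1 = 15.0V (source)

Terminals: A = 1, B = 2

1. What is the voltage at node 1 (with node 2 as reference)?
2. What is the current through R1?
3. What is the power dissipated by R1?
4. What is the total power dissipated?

Nodal analysis, taking node 2 as the 0 V reference.
Source V1 fixes V_0 = 15 V.
KCL at each unknown node (sum of currents leaving = 0; resistances in Ω):
  Node 1: (V_1 - 15)/150 + (V_1 - 0)/1000 = 0
Collecting terms: 0.007667 × V_1 = 0.1  =>  V_1 = 13.04 V
Part 1:
  Read off the nodal solution: V_1 = 13.04 V
Part 2:
  I_R1 = (V_0 - V_1)/R1 = (15 - 13.04)/150 = 0.01304 A
  Magnitude: I_R1 = 0.01304 A
Part 3:
  I_R1 = (V_0 - V_1)/R1 = (15 - 13.04)/150 = 0.01304 A
  P_R1 = I_R1² × R1 = (0.01304)² × 150 = 0.02552 W
Part 4:
  Power in each resistor, P = (ΔV)²/R:
    P_R1 = (15 - 13.04)²/150 = 0.02552 W
    P_R2 = (13.04 - 0)²/1000 = 0.1701 W
  P_total = P_R1 + P_R2 = 0.1957 W

Final answers:
1. V_1 = 13.04 V
2. I_R1 = 0.01304 A
3. P_R1 = 0.02552 W
4. P_total = 0.1957 W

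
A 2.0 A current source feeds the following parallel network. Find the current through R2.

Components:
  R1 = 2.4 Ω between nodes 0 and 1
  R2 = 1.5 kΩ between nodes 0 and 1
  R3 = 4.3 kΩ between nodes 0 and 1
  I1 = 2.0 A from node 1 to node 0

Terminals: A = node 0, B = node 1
All resistors sit directly between nodes 0 and 1, so they are in parallel and share one voltage V; the full source current 2 A splits among them.
1/R_par = 1/2.4 + 1/1500 + 1/4300 = 0.4176 S  =>  R_par = 2.395 Ω
V = I × R_par = 2 × 2.395 = 4.79 V
I_R2 = V/R2 = 4.79/1500 = 0.003193 A

Final answer: 0.003193 A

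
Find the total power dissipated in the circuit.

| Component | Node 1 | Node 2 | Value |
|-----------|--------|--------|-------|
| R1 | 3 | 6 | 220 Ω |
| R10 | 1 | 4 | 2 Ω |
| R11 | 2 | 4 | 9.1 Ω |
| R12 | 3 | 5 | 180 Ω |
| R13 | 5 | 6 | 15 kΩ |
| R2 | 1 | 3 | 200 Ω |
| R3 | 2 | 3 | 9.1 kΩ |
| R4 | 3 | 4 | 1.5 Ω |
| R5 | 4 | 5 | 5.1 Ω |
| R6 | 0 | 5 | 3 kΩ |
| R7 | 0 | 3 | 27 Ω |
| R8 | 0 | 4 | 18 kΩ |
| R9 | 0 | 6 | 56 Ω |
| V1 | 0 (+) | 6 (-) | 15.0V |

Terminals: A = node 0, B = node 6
Nodal analysis, taking node 6 as the 0 V reference.
Source V1 fixes V_0 = 15 V.
KCL at each unknown node (sum of currents leaving = 0; resistances in Ω):
  Node 1: (V_1 - V_3)/200 + (V_1 - V_4)/2 = 0
  Node 2: (V_2 - V_3)/9100 + (V_2 - V_4)/9.1 = 0
  Node 3: (V_3 - 0)/220 + (V_3 - V_1)/200 + (V_3 - V_2)/9100 + (V_3 - V_4)/1.5 + (V_3 - 15)/27 + (V_3 - V_5)/180 = 0
  Node 4: (V_4 - V_3)/1.5 + (V_4 - V_5)/5.1 + (V_4 - 15)/18000 + (V_4 - V_1)/2 + (V_4 - V_2)/9.1 = 0
  Node 5: (V_5 - V_4)/5.1 + (V_5 - 15)/3000 + (V_5 - V_3)/180 + (V_5 - 0)/15000 = 0
Collecting terms (coefficients in siemens):
  0.505·V_1 - 0.005·V_3 - 0.5·V_4 = 0
  0.11·V_2 - 0.0001099·V_3 - 0.1099·V_4 = 0
  0.7189·V_3 - 0.005·V_1 - 0.0001099·V_2 - 0.6667·V_4 - 0.005556·V_5 = 0.5556
  1.473·V_4 - 0.5·V_1 - 0.1099·V_2 - 0.6667·V_3 - 0.1961·V_5 = 0.0008333
  0.202·V_5 - 0.005556·V_3 - 0.1961·V_4 = 0.005
Solving these 5 simultaneous equations (Gaussian elimination) gives:
  V_1 = 13.35 V, V_2 = 13.35 V, V_3 = 13.35 V, V_4 = 13.35 V
  V_5 = 13.35 V
Power in each resistor, P = (ΔV)²/R:
  P_R1 = (13.35 - 0)²/220 = 0.8106 W
  P_R2 = (13.35 - 13.35)²/200 = 0.0000000006161 W
  P_R3 = (13.35 - 13.35)²/9100 = 0.00000000001379 W
  P_R4 = (13.35 - 13.35)²/1.5 = 0.0000000838 W
  P_R5 = (13.35 - 13.35)²/5.1 = 0.0000005541 W
  P_R6 = (15 - 13.35)²/3000 = 0.000905 W
  P_R7 = (15 - 13.35)²/27 = 0.1003 W
  P_R8 = (15 - 13.35)²/18000 = 0.0001505 W
  P_R9 = (15 - 0)²/56 = 4.018 W
  P_R10 = (13.35 - 13.35)²/2 = 0.000000000006161 W
  P_R11 = (13.35 - 13.35)²/9.1 = 0.00000000000001379 W
  P_R12 = (13.35 - 13.35)²/180 = 0.00000002302 W
  P_R13 = (13.35 - 0)²/15000 = 0.01189 W
P_total = P_R1 + P_R2 + P_R3 + P_R4 + P_R5 + P_R6 + P_R7 + P_R8 + P_R9 + P_R10 + P_R11 + P_R12 + P_R13 = 4.942 W

Final answer: 4.942 W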